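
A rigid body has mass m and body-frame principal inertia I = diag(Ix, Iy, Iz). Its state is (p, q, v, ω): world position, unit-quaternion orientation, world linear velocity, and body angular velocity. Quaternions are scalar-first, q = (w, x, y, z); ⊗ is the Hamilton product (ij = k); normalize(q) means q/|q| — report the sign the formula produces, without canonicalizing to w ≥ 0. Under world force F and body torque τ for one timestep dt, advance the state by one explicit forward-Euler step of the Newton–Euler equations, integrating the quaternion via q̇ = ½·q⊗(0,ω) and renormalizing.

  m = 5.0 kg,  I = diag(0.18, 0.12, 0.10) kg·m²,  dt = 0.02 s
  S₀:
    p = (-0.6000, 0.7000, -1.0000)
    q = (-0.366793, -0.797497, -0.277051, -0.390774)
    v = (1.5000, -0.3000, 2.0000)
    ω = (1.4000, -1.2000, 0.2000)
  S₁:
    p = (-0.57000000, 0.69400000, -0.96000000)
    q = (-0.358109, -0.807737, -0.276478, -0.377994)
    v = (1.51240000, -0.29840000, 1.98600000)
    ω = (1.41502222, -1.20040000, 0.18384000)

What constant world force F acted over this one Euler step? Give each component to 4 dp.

F = (3.1000, 0.4000, -3.5000)

velocity change Δv = (0.01240000, 0.00160000, -0.01400000)
applied force F = (3.1000, 0.4000, -3.5000)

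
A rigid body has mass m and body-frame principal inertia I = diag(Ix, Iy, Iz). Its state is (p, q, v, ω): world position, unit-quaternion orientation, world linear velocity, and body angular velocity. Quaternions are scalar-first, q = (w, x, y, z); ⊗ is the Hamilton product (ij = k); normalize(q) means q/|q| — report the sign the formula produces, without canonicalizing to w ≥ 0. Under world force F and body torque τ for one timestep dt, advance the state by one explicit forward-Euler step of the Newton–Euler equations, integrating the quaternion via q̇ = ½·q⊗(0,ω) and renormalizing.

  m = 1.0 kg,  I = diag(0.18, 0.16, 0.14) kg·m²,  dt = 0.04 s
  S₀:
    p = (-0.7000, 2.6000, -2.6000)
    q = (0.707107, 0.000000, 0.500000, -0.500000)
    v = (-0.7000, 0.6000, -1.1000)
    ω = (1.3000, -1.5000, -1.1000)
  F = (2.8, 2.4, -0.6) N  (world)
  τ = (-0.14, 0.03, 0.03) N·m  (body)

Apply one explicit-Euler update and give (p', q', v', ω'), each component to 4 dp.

ω×(Iω) gyroscopic = (-0.0330, -0.0572, 0.0390)
angular accel α = (-0.5944, 0.5450, -0.0643)
new body rate ω' = (1.2762, -1.4782, -1.1026)
Hamilton product q⊗(0,ω) = (0.2000000, -0.3807609, -1.7106605, -1.4278177)
q + ½dt·q⊗(0,ω), renormalized = (0.7104, -0.0076, 0.4653, -0.5280)
p' = p + v·dt = (-0.7280, 2.6240, -2.6440)
v' = v + a·dt = (-0.5880, 0.6960, -1.1240)

p' = (-0.7280, 2.6240, -2.6440)
q' = (0.7104, -0.0076, 0.4653, -0.5280)
v' = (-0.5880, 0.6960, -1.1240)
ω' = (1.2762, -1.4782, -1.1026)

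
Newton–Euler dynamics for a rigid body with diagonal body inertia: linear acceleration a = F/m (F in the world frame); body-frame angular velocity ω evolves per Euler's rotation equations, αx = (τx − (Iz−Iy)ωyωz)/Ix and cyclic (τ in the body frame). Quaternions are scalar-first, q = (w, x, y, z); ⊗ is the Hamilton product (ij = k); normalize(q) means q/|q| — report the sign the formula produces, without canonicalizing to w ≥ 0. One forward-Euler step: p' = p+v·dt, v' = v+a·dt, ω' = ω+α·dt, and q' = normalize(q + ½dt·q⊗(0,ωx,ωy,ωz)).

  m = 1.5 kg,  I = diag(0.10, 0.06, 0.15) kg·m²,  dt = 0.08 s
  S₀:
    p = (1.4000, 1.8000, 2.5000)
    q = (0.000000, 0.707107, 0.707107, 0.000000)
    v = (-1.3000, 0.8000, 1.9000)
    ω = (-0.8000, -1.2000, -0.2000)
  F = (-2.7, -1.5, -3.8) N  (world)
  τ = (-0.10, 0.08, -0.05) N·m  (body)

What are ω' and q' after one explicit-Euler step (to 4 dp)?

ω' = (-0.8973, -1.0827, -0.2062)
q' = (0.0565, 0.7003, 0.7116, -0.0113)

gyro term ω×Iω = (0.0216, -0.0080, -0.0384)
α = I⁻¹(τ − ω×Iω) = (-1.2160, 1.4667, -0.0773)
ω' = ω + α·dt = (-0.8973, -1.0827, -0.2062)
q⊗(0,ω) = (1.4142140, -0.1414214, 0.1414214, -0.2828428)
updated quaternion q' = (0.0565, 0.7003, 0.7116, -0.0113)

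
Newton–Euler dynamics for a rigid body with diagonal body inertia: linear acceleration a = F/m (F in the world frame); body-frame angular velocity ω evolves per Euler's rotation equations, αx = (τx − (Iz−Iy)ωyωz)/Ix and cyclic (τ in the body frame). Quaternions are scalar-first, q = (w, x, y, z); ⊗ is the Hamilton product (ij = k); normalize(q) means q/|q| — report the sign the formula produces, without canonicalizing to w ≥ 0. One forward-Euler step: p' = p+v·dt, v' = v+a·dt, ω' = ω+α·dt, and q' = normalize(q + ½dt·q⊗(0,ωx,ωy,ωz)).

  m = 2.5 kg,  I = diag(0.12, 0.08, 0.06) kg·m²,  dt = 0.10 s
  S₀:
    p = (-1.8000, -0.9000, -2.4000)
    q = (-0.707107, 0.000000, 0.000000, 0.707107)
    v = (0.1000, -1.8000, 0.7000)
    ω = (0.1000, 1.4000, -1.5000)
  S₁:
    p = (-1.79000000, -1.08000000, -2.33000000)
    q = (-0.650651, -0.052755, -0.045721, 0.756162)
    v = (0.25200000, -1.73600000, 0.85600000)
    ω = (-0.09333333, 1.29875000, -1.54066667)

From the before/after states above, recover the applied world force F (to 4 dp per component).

v₁ − v₀ = (0.15200000, 0.06400000, 0.15600000)
applied force F = (3.8000, 1.6000, 3.9000)

F = (3.8000, 1.6000, 3.9000)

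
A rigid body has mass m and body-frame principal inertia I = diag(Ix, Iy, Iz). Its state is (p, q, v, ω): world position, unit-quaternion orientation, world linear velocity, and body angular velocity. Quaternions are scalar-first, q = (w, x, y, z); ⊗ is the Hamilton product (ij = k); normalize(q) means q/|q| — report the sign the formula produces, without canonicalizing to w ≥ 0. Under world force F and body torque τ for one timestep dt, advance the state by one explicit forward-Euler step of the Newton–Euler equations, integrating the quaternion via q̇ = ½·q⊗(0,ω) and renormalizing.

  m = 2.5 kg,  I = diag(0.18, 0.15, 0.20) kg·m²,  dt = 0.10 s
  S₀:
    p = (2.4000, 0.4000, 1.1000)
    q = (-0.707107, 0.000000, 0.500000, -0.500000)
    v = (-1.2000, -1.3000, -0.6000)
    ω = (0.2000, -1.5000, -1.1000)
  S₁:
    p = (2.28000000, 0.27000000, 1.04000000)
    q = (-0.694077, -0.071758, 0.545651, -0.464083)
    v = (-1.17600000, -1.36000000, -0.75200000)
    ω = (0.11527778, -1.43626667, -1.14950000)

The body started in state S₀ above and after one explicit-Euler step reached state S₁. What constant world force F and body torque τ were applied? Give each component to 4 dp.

F = (0.6000, -1.5000, -3.8000)
τ = (-0.0700, 0.1000, -0.0900)

velocity change Δv = (0.02400000, -0.06000000, -0.15200000)
F = m·Δv/dt = (0.6000, -1.5000, -3.8000)
ω₁ − ω₀ = (-0.08472222, 0.06373333, -0.04950000)
applied torque τ = (-0.0700, 0.1000, -0.0900)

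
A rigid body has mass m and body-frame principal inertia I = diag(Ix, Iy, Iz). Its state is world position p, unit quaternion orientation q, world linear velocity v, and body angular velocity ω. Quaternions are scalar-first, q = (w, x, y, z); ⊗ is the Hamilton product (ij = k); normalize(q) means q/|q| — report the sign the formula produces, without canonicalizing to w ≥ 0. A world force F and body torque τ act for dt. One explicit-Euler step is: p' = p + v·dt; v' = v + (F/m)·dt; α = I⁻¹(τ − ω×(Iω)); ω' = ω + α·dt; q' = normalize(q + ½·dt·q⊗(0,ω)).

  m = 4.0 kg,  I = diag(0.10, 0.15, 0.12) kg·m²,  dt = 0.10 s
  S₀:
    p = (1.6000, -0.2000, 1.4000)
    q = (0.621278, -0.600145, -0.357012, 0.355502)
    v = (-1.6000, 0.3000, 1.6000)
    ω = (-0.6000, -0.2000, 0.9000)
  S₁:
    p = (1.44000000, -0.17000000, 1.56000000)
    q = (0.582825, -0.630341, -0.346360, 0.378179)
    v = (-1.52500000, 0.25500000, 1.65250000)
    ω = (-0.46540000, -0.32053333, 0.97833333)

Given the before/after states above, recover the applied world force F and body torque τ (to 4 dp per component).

velocity change Δv = (0.07500000, -0.04500000, 0.05250000)
applied force F = (3.0000, -1.8000, 2.1000)
rate change Δω = (0.13460000, -0.12053333, 0.07833333)
ω₀×(Iω₀) = (0.0054, 0.0108, 0.0060)
applied torque τ = (0.1400, -0.1700, 0.1000)

F = (3.0000, -1.8000, 2.1000)
τ = (0.1400, -0.1700, 0.1000)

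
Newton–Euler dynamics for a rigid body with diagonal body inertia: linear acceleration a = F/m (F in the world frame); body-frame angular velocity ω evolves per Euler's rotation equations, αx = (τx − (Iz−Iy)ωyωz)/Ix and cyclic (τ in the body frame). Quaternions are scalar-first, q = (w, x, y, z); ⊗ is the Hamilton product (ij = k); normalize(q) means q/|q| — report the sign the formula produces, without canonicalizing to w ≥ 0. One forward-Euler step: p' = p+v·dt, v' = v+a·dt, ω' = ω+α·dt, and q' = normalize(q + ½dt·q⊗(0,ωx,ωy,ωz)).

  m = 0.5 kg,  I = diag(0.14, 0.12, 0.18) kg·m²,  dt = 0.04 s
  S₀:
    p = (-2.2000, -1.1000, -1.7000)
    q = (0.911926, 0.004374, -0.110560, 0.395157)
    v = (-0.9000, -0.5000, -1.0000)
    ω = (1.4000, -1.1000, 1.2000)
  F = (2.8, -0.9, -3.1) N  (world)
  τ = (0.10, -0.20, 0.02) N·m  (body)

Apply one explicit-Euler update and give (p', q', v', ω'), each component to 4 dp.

p' = (-2.2360, -1.1200, -1.7400)
q' = (0.8991, 0.0359, -0.1196, 0.4197)
v' = (-0.6760, -0.5720, -1.2480)
ω' = (1.4512, -1.1443, 1.1976)

new position p' = (-2.2360, -1.1200, -1.7400)
v + (F/m)dt = (-0.6760, -0.5720, -1.2480)
angular accel α = (1.2800, -1.1067, -0.0600)
new body rate ω' = (1.4512, -1.1443, 1.1976)
Hamilton product q⊗(0,ω) = (-0.6019280, 1.5786971, -0.4551476, 1.2442838)
q' = normalize(q + ½dt·q⊗(0,ω)) = (0.8991, 0.0359, -0.1196, 0.4197)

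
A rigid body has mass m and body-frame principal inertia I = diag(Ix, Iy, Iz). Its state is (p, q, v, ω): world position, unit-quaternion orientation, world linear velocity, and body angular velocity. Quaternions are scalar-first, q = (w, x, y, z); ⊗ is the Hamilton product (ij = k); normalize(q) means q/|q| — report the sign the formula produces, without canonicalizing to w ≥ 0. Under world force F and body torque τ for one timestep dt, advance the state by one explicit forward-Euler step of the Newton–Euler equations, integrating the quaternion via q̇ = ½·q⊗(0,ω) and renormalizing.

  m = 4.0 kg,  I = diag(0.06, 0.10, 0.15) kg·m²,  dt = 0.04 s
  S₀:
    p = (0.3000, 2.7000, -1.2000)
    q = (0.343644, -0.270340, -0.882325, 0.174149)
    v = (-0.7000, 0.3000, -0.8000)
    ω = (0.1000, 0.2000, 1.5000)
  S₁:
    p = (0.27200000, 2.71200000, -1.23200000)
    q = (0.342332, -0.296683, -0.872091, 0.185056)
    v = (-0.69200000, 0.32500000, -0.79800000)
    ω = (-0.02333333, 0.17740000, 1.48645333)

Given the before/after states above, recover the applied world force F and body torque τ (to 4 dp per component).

Δω = ω₁−ω₀ = (-0.12333333, -0.02260000, -0.01354667)
precession coupling = (0.0150, -0.0135, 0.0008)
I·α + gyro = (-0.1700, -0.0700, -0.0500)
v₁ − v₀ = (0.00800000, 0.02500000, 0.00200000)
F = m·Δv/dt = (0.8000, 2.5000, 0.2000)

F = (0.8000, 2.5000, 0.2000)
τ = (-0.1700, -0.0700, -0.0500)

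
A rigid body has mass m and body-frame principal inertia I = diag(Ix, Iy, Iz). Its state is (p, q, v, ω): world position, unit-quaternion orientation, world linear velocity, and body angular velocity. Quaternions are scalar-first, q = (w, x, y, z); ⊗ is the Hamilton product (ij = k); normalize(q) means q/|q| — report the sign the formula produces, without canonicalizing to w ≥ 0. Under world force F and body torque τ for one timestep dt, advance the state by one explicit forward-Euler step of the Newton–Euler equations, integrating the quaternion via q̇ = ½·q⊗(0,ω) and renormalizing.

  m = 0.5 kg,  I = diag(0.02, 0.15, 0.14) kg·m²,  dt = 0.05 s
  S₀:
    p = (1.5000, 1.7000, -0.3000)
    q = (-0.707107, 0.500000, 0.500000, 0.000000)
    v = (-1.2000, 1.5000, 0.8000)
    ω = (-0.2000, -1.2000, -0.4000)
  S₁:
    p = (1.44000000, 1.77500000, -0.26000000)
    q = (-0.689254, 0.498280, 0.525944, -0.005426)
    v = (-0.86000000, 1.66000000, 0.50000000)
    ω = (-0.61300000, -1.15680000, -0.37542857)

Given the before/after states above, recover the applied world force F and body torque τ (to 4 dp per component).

v₁ − v₀ = (0.34000000, 0.16000000, -0.30000000)
m·(v₁−v₀)/dt = (3.4000, 1.6000, -3.0000)
rate change Δω = (-0.41300000, 0.04320000, 0.02457143)
precession coupling = (-0.0048, -0.0096, 0.0312)
τ = I·(Δω/dt) + ω₀×(Iω₀) = (-0.1700, 0.1200, 0.1000)

F = (3.4000, 1.6000, -3.0000)
τ = (-0.1700, 0.1200, 0.1000)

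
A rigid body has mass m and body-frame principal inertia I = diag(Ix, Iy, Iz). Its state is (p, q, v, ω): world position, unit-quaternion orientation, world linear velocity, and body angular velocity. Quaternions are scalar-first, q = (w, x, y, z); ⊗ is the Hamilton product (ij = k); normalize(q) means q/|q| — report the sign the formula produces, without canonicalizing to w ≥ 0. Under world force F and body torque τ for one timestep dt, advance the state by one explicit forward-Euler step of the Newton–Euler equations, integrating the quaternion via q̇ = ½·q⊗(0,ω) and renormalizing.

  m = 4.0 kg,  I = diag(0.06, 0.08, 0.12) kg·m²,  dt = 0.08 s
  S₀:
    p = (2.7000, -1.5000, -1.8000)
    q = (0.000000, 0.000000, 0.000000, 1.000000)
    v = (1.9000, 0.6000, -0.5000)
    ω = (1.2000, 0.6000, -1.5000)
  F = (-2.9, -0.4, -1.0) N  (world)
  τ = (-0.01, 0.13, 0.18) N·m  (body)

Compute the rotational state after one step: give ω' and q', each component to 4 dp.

(τ − ω×Iω)/I = (0.4333, 0.2750, 1.3800)
new body rate ω' = (1.2347, 0.6220, -1.3896)
Hamilton product q⊗(0,ω) = (1.5000000, -0.6000000, 1.2000000, 0.0000000)
q + ½dt·q⊗(0,ω), renormalized = (0.0598, -0.0239, 0.0478, 0.9968)

ω' = (1.2347, 0.6220, -1.3896)
q' = (0.0598, -0.0239, 0.0478, 0.9968)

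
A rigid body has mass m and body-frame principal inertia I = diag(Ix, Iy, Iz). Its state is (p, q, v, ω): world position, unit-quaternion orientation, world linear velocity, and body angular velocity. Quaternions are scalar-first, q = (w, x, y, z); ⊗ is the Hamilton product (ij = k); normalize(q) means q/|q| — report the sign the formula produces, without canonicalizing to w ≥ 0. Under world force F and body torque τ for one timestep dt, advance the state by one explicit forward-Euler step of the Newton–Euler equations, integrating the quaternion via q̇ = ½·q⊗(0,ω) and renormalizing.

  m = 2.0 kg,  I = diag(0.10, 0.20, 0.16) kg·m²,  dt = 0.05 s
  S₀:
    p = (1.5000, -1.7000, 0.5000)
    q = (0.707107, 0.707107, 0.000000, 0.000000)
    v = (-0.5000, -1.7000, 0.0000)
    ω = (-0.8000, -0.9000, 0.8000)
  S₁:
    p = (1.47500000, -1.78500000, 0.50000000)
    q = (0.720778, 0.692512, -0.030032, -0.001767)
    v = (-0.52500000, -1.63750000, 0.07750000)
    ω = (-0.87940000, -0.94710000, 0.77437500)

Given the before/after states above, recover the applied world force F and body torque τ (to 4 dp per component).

F = (-1.0000, 2.5000, 3.1000)
τ = (-0.1300, -0.1500, -0.0100)

velocity change Δv = (-0.02500000, 0.06250000, 0.07750000)
F = m·Δv/dt = (-1.0000, 2.5000, 3.1000)
rate change Δω = (-0.07940000, -0.04710000, -0.02562500)
ω₀×(Iω₀) = (0.0288, 0.0384, 0.0720)
I·α + gyro = (-0.1300, -0.1500, -0.0100)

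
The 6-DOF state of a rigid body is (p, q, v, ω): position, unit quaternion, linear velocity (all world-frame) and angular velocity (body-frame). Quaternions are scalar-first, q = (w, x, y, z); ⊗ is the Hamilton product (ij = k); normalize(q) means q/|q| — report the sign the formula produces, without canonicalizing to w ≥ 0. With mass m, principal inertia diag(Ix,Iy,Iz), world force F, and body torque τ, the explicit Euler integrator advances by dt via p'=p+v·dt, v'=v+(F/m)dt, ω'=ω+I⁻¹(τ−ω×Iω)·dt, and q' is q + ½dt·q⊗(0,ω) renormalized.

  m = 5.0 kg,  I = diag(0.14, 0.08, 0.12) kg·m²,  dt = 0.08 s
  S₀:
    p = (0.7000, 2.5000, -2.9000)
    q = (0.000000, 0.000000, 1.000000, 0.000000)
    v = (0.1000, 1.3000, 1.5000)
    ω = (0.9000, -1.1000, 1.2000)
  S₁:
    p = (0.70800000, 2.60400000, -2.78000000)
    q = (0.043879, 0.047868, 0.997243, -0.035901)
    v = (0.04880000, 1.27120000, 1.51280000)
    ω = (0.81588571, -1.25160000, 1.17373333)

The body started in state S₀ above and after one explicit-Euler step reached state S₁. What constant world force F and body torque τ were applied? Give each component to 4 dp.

F = (-3.2000, -1.8000, 0.8000)
τ = (-0.2000, -0.1300, 0.0200)

v₁ − v₀ = (-0.05120000, -0.02880000, 0.01280000)
m·(v₁−v₀)/dt = (-3.2000, -1.8000, 0.8000)
ω₁ − ω₀ = (-0.08411429, -0.15160000, -0.02626667)
applied torque τ = (-0.2000, -0.1300, 0.0200)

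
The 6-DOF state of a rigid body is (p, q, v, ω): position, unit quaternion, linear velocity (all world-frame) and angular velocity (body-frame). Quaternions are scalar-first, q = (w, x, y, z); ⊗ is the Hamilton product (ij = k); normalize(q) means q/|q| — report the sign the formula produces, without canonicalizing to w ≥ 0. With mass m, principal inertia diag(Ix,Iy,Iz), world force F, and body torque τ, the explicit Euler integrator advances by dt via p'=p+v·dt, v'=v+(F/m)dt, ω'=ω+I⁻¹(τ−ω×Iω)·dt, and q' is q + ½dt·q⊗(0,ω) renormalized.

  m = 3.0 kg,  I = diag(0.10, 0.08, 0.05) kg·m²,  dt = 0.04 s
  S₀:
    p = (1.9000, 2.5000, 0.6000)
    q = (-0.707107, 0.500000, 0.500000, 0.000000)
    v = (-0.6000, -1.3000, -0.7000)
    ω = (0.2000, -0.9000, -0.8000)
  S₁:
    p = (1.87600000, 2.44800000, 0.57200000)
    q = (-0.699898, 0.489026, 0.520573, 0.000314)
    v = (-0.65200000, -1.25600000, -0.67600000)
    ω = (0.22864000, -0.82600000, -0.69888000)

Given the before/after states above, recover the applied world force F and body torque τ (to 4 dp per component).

F = (-3.9000, 3.3000, 1.8000)
τ = (0.0500, 0.1400, 0.1300)

Δv = v₁−v₀ = (-0.05200000, 0.04400000, 0.02400000)
F = m·Δv/dt = (-3.9000, 3.3000, 1.8000)
rate change Δω = (0.02864000, 0.07400000, 0.10112000)
precession coupling = (-0.0216, -0.0080, 0.0036)
I·α + gyro = (0.0500, 0.1400, 0.1300)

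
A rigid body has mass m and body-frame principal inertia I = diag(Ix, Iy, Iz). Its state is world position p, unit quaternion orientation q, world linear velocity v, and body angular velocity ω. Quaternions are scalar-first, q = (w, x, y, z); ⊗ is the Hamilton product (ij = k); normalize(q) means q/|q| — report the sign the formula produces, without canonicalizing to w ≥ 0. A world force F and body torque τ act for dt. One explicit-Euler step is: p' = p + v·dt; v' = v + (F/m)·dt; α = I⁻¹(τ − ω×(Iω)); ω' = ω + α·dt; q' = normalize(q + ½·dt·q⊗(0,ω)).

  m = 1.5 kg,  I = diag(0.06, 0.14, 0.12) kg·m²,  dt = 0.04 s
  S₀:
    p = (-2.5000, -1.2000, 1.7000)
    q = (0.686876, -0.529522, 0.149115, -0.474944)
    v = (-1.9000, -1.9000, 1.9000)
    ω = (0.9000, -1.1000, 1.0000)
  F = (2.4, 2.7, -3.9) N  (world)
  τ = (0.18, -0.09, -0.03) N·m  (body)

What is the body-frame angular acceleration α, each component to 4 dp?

α = (2.6333, -0.2571, 0.4100)

ω×(Iω) gyroscopic = (0.0220, -0.0540, -0.0792)
(τ − ω×Iω)/I = (2.6333, -0.2571, 0.4100)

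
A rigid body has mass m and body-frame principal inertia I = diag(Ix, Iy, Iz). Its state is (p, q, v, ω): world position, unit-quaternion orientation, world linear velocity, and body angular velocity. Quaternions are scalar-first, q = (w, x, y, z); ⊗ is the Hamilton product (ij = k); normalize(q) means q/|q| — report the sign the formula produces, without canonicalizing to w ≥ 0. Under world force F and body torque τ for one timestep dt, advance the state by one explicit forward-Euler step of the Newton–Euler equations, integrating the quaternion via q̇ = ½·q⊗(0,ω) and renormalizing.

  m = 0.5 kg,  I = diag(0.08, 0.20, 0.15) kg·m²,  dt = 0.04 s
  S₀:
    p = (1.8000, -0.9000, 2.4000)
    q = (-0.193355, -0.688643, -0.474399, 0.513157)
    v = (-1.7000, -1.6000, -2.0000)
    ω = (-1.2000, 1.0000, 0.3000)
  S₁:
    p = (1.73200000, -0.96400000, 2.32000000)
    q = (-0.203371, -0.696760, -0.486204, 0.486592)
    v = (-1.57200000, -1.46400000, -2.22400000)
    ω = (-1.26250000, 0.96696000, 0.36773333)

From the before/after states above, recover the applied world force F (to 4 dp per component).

F = (1.6000, 1.7000, -2.8000)

v₁ − v₀ = (0.12800000, 0.13600000, -0.22400000)
F = m·Δv/dt = (1.6000, 1.7000, -2.8000)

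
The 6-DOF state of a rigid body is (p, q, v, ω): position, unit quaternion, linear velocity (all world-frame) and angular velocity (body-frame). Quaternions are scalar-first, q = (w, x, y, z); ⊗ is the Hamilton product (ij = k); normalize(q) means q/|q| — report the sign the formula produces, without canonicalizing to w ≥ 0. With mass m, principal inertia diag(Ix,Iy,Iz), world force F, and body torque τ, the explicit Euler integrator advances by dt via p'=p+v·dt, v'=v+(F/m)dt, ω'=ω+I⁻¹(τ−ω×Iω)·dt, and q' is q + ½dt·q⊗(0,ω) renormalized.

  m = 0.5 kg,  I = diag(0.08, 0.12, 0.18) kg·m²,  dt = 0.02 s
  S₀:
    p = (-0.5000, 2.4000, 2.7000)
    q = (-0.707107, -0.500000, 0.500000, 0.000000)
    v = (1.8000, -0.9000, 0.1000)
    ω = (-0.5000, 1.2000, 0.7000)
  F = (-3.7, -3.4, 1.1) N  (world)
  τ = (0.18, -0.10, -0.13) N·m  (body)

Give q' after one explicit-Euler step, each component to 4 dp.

q' = (-0.7155, -0.4929, 0.4950, -0.0084)

q⊗(0,ω) = (-0.8500000, 0.7035535, -0.4985284, -0.8449749)
q + ½dt·q⊗(0,ω), renormalized = (-0.7155, -0.4929, 0.4950, -0.0084)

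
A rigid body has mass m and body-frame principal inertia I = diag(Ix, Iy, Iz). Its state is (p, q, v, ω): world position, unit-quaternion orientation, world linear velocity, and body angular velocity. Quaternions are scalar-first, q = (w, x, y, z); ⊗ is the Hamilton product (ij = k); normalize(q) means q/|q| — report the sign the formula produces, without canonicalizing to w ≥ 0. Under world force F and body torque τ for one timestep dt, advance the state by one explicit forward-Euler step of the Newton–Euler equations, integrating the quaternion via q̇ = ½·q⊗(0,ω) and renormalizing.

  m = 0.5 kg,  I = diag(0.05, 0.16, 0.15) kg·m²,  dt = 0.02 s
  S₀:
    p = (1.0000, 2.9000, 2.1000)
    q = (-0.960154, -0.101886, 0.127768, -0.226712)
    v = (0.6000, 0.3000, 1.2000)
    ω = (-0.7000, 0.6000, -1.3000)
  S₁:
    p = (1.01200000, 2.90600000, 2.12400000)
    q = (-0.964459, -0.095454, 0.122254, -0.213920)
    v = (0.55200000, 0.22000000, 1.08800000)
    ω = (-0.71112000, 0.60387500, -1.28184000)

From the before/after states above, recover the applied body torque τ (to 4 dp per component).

τ = (-0.0200, -0.0600, 0.0900)

Δω = ω₁−ω₀ = (-0.01112000, 0.00387500, 0.01816000)
precession coupling = (0.0078, -0.0910, -0.0462)
applied torque τ = (-0.0200, -0.0600, 0.0900)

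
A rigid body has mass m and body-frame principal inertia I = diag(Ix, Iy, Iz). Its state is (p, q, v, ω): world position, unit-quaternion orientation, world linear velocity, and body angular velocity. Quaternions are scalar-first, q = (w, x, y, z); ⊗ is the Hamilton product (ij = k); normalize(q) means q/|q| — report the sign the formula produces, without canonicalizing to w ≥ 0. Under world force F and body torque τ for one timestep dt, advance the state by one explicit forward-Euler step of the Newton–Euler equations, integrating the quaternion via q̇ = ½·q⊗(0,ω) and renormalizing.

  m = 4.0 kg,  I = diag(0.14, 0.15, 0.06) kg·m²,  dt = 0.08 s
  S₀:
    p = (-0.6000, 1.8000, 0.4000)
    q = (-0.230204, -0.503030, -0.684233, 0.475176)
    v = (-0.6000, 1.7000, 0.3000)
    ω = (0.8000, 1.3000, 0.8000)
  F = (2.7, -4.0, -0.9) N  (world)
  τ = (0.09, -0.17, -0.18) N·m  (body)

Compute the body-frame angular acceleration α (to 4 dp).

precession coupling ω×(Iω) = (-0.0936, 0.0512, 0.0104)
(τ − ω×Iω)/I = (1.3114, -1.4747, -3.1733)

α = (1.3114, -1.4747, -3.1733)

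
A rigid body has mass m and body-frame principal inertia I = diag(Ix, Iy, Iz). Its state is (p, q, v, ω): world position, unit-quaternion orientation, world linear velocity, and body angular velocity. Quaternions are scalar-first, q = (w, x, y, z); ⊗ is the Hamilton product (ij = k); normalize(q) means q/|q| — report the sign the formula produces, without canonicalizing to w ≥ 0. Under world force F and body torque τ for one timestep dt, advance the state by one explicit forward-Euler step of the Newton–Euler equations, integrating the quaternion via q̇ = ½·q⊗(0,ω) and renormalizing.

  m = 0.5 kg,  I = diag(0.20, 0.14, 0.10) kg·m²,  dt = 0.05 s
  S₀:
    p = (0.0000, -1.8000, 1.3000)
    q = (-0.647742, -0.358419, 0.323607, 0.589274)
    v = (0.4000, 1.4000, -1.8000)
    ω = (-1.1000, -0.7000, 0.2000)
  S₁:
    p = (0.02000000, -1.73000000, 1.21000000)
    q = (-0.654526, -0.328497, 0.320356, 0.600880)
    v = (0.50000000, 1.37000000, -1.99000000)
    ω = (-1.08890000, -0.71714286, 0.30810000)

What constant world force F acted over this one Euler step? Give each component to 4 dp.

v₁ − v₀ = (0.10000000, -0.03000000, -0.19000000)
applied force F = (1.0000, -0.3000, -1.9000)

F = (1.0000, -0.3000, -1.9000)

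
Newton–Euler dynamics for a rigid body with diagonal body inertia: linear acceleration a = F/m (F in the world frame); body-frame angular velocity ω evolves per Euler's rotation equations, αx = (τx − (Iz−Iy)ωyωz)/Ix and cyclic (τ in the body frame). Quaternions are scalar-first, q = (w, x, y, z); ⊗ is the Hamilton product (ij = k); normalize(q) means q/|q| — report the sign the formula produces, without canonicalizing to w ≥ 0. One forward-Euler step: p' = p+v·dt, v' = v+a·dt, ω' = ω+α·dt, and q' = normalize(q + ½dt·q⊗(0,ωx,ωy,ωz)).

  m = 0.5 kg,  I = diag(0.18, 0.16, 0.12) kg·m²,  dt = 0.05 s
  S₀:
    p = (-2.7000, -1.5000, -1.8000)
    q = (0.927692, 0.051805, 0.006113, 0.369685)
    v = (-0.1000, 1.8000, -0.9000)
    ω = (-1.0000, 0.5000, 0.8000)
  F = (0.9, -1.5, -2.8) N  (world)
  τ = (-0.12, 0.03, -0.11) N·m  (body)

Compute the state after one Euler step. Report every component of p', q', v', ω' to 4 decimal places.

p' = (-2.7050, -1.4100, -1.8450)
q' = (0.9210, 0.0241, 0.0074, 0.3888)
v' = (-0.0100, 1.6500, -1.1800)
ω' = (-1.0289, 0.5244, 0.7500)

new position p' = (-2.7050, -1.4100, -1.8450)
v' = v + a·dt = (-0.0100, 1.6500, -1.1800)
(τ − ω×Iω)/I = (-0.5778, 0.4875, -1.0000)
new body rate ω' = (-1.0289, 0.5244, 0.7500)
2q̇ = q⊗(0,ω) = (-0.2469995, -1.1076441, 0.0527170, 0.7741691)
q' = normalize(q + ½dt·q⊗(0,ω)) = (0.9210, 0.0241, 0.0074, 0.3888)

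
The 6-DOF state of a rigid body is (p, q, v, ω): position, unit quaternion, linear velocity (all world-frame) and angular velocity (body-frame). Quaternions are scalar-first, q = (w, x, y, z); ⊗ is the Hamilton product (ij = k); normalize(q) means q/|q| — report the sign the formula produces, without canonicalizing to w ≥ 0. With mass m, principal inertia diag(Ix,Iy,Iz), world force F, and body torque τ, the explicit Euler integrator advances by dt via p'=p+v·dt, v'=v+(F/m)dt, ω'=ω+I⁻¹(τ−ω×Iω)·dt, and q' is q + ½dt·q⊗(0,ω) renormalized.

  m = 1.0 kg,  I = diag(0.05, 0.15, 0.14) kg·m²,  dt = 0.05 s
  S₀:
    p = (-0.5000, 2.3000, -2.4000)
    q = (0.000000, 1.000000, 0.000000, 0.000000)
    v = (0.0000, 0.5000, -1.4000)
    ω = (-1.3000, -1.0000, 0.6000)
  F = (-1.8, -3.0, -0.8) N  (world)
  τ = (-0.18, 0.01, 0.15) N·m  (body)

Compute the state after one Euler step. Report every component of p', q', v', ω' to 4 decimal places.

p' = (-0.5000, 2.3250, -2.4700)
q' = (0.0325, 0.9990, -0.0150, -0.0250)
v' = (-0.0900, 0.3500, -1.4400)
ω' = (-1.4860, -1.0201, 0.6071)

a = F/m = (-1.8000, -3.0000, -0.8000)
p + v·dt = (-0.5000, 2.3250, -2.4700)
v' = v + a·dt = (-0.0900, 0.3500, -1.4400)
α = I⁻¹(τ − ω×Iω) = (-3.7200, -0.4013, 0.1429)
new body rate ω' = (-1.4860, -1.0201, 0.6071)
Hamilton product q⊗(0,ω) = (1.3000000, 0.0000000, -0.6000000, -1.0000000)
updated quaternion q' = (0.0325, 0.9990, -0.0150, -0.0250)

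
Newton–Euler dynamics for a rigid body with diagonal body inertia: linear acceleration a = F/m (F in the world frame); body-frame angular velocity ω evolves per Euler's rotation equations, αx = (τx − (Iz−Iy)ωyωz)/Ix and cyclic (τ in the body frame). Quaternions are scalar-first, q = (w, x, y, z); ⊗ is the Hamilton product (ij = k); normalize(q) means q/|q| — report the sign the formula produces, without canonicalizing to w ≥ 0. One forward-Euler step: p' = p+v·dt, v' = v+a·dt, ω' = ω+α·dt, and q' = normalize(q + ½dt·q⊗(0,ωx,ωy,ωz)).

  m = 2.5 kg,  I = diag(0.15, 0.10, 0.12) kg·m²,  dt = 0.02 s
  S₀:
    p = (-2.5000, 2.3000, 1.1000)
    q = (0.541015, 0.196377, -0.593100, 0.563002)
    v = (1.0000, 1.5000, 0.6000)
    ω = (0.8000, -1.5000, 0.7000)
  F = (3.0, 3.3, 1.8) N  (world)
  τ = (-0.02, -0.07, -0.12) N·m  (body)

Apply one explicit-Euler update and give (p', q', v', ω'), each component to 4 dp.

ω×(Iω) gyroscopic = (-0.0210, 0.0168, 0.0600)
angular accel α = (0.0067, -0.8680, -1.5000)
new body rate ω' = (0.8001, -1.5174, 0.6700)
Hamilton product q⊗(0,ω) = (-1.4408530, 0.8621450, -0.4985848, 0.5586250)
q' = normalize(q + ½dt·q⊗(0,ω)) = (0.5265, 0.2050, -0.5980, 0.5685)
a = F/m = (1.2000, 1.3200, 0.7200)
new position p' = (-2.4800, 2.3300, 1.1120)
new velocity v' = (1.0240, 1.5264, 0.6144)

p' = (-2.4800, 2.3300, 1.1120)
q' = (0.5265, 0.2050, -0.5980, 0.5685)
v' = (1.0240, 1.5264, 0.6144)
ω' = (0.8001, -1.5174, 0.6700)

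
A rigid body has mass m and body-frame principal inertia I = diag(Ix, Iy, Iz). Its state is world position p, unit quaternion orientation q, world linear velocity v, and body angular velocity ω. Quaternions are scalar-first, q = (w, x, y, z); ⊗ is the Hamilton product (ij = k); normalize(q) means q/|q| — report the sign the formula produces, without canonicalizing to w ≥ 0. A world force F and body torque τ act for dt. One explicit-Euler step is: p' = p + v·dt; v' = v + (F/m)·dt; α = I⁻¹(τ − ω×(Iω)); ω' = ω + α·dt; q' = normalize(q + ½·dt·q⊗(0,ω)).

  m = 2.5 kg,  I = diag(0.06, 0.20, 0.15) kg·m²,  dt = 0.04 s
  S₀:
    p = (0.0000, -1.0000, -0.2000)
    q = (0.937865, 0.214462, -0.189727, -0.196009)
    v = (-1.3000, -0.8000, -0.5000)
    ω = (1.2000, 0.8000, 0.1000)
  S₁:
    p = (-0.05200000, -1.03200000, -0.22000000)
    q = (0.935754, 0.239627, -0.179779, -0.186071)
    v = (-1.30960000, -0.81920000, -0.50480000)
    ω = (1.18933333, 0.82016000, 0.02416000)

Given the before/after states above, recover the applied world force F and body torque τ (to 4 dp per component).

F = (-0.6000, -1.2000, -0.3000)
τ = (-0.0200, 0.0900, -0.1500)

rate change Δω = (-0.01066667, 0.02016000, -0.07584000)
ω₀×(Iω₀) = (-0.0040, -0.0108, 0.1344)
τ = I·(Δω/dt) + ω₀×(Iω₀) = (-0.0200, 0.0900, -0.1500)
v₁ − v₀ = (-0.00960000, -0.01920000, -0.00480000)
m·(v₁−v₀)/dt = (-0.6000, -1.2000, -0.3000)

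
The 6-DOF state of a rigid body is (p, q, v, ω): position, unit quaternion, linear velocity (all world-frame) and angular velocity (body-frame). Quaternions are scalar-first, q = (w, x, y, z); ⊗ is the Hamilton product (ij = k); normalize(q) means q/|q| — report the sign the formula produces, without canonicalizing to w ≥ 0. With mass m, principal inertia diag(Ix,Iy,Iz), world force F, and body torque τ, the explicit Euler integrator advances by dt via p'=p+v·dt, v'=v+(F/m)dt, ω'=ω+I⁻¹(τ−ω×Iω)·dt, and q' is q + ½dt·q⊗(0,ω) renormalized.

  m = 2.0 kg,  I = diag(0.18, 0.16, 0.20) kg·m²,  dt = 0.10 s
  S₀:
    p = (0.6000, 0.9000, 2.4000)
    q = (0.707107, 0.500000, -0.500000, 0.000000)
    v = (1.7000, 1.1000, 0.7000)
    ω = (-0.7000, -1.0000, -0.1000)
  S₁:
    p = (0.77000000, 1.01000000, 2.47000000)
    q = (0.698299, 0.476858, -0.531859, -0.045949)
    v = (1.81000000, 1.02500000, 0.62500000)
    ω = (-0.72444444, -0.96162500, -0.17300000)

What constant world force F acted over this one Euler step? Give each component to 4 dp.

Δv = v₁−v₀ = (0.11000000, -0.07500000, -0.07500000)
applied force F = (2.2000, -1.5000, -1.5000)

F = (2.2000, -1.5000, -1.5000)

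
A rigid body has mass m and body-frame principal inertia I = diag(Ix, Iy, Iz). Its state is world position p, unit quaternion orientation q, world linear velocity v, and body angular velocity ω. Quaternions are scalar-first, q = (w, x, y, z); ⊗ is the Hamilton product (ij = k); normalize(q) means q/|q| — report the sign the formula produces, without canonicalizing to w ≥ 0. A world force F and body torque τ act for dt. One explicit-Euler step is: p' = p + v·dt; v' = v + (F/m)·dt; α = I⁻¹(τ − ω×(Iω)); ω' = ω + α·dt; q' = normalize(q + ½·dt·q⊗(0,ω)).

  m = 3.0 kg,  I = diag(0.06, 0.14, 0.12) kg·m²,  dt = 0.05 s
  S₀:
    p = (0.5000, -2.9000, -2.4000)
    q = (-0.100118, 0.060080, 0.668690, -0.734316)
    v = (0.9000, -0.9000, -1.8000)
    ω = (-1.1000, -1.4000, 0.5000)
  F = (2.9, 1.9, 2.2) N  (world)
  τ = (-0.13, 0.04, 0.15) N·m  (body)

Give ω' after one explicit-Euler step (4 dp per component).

ω' = (-1.2200, -1.3975, 0.5112)

precession coupling ω×(Iω) = (0.0140, 0.0330, 0.1232)
(τ − ω×Iω)/I = (-2.4000, 0.0500, 0.2233)
ω' = ω + α·dt = (-1.2200, -1.3975, 0.5112)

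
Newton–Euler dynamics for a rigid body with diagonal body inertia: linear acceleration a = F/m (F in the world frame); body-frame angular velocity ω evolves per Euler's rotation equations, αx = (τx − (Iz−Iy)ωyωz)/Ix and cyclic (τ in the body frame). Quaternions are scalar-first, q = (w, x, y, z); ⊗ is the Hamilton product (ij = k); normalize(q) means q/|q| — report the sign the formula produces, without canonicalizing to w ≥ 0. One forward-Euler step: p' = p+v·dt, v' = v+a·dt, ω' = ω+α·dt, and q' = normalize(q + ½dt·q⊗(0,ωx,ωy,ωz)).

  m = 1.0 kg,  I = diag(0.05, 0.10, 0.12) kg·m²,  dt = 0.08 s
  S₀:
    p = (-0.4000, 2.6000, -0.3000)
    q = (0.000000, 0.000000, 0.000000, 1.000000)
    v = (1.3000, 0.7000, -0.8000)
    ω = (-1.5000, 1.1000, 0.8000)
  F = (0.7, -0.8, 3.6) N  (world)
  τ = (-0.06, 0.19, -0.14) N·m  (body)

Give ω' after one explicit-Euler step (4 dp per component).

ω×(Iω) gyroscopic = (0.0176, 0.0840, -0.0825)
angular accel α = (-1.5520, 1.0600, -0.4792)
new body rate ω' = (-1.6242, 1.1848, 0.7617)

ω' = (-1.6242, 1.1848, 0.7617)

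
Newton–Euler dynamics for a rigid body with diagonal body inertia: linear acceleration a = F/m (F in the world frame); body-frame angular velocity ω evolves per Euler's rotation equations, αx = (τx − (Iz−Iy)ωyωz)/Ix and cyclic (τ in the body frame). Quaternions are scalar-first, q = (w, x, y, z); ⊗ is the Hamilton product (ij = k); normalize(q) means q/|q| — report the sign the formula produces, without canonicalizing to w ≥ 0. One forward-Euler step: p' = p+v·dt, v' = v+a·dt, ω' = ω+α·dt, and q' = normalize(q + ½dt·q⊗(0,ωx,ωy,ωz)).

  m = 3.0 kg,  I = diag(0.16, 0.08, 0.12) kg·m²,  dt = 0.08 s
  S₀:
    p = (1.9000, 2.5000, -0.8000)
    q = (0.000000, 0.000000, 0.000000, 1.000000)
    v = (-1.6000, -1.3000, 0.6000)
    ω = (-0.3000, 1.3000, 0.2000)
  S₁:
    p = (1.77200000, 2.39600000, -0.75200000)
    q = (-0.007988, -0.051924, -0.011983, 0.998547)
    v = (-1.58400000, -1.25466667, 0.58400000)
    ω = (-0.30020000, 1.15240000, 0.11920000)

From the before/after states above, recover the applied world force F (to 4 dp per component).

v₁ − v₀ = (0.01600000, 0.04533333, -0.01600000)
m·(v₁−v₀)/dt = (0.6000, 1.7000, -0.6000)

F = (0.6000, 1.7000, -0.6000)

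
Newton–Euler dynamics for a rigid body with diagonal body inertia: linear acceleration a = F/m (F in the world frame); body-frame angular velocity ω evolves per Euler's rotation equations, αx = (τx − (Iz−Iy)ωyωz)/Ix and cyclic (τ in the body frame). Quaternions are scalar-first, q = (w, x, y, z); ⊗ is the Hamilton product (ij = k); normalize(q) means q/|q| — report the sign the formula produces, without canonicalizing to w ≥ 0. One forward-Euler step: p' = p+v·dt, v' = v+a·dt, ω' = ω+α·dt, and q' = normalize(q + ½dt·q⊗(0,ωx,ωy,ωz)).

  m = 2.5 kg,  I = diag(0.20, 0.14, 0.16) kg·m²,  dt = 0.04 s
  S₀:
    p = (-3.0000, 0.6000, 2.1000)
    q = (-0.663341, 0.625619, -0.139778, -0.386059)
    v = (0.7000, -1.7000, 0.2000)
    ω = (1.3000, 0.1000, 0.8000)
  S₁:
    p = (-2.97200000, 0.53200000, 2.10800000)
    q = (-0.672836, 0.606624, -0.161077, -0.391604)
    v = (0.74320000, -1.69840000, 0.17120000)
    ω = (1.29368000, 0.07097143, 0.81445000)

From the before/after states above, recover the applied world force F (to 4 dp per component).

Δv = v₁−v₀ = (0.04320000, 0.00160000, -0.02880000)
m·(v₁−v₀)/dt = (2.7000, 0.1000, -1.8000)

F = (2.7000, 0.1000, -1.8000)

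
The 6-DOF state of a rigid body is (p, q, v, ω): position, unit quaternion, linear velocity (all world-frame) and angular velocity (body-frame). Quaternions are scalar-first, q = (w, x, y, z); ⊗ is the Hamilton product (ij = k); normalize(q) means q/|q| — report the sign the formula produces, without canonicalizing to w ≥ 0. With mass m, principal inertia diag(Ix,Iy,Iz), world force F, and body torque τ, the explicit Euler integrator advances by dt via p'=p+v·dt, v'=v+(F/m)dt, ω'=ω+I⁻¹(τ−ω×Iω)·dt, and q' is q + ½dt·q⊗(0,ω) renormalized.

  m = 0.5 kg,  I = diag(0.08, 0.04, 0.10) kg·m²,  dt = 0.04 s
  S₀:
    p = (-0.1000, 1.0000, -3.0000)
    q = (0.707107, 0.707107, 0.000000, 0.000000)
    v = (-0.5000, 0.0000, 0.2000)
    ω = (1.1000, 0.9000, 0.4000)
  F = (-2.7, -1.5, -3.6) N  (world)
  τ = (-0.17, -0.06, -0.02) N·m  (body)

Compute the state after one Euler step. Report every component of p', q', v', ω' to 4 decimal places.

p' = (-0.1200, 1.0000, -2.9920)
q' = (0.6912, 0.7223, 0.0071, 0.0184)
v' = (-0.7160, -0.1200, -0.0880)
ω' = (1.0042, 0.8488, 0.4078)

a = (-5.4000, -3.0000, -7.2000)
new position p' = (-0.1200, 1.0000, -2.9920)
v' = v + a·dt = (-0.7160, -0.1200, -0.0880)
precession coupling ω×(Iω) = (0.0216, -0.0088, -0.0396)
(τ − ω×Iω)/I = (-2.3950, -1.2800, 0.1960)
new body rate ω' = (1.0042, 0.8488, 0.4078)
q⊗(0,ω) = (-0.7778177, 0.7778177, 0.3535535, 0.9192391)
q' = normalize(q + ½dt·q⊗(0,ω)) = (0.6912, 0.7223, 0.0071, 0.0184)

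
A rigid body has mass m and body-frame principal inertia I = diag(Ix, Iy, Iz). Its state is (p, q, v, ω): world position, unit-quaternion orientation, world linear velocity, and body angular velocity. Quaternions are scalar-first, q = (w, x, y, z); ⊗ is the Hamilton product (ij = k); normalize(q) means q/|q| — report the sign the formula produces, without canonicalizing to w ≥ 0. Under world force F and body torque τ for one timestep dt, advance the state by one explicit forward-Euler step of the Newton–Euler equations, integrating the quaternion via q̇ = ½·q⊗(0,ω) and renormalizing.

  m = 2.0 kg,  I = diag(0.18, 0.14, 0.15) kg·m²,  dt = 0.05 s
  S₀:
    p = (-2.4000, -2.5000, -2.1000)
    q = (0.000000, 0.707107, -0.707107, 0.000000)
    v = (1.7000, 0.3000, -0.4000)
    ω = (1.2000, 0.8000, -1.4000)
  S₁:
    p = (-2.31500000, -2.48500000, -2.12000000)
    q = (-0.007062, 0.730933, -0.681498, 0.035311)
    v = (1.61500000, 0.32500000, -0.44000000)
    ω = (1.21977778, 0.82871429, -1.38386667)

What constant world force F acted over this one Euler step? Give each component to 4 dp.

F = (-3.4000, 1.0000, -1.6000)

v₁ − v₀ = (-0.08500000, 0.02500000, -0.04000000)
m·(v₁−v₀)/dt = (-3.4000, 1.0000, -1.6000)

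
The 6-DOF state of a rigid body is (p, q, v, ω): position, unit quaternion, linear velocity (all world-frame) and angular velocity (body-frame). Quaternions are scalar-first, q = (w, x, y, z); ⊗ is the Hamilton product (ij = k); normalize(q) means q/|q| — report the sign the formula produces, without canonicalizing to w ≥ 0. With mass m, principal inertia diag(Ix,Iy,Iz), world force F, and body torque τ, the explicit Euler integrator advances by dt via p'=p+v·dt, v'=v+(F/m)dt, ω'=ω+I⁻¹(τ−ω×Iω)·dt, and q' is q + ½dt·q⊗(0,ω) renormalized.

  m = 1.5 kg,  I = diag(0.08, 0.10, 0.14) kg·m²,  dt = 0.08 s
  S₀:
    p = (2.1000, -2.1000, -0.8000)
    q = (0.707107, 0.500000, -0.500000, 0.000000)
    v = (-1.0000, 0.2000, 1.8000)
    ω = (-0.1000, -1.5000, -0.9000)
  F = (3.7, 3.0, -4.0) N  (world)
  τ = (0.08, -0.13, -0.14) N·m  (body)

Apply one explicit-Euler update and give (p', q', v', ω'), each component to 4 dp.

angular accel α = (0.3250, -1.2460, -1.0214)
ω + α·dt = (-0.0740, -1.5997, -0.9817)
q⊗(0,ω) = (-0.7000000, 0.3792893, -0.6106605, -1.4363963)
updated quaternion q' = (0.6774, 0.5139, -0.5231, -0.0573)
p + v·dt = (2.0200, -2.0840, -0.6560)
v + (F/m)dt = (-0.8027, 0.3600, 1.5867)

p' = (2.0200, -2.0840, -0.6560)
q' = (0.6774, 0.5139, -0.5231, -0.0573)
v' = (-0.8027, 0.3600, 1.5867)
ω' = (-0.0740, -1.5997, -0.9817)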